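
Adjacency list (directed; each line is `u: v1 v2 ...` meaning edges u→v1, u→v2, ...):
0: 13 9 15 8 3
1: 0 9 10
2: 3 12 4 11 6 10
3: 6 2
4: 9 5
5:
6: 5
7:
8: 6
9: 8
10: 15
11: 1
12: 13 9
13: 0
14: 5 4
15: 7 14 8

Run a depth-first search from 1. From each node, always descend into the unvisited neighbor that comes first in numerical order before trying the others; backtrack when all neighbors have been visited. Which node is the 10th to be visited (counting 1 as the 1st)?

Visit 1
1 → 0
0 → 3
3 → 2
2 → 4
4 → 5
4 → 9
9 → 8
8 → 6
2 → 10
10 → 15
15 → 7
15 → 14
2 → 11
2 → 12
12 → 13

Visit order: 1, 0, 3, 2, 4, 5, 9, 8, 6, 10, 15, 7, 14, 11, 12, 13

10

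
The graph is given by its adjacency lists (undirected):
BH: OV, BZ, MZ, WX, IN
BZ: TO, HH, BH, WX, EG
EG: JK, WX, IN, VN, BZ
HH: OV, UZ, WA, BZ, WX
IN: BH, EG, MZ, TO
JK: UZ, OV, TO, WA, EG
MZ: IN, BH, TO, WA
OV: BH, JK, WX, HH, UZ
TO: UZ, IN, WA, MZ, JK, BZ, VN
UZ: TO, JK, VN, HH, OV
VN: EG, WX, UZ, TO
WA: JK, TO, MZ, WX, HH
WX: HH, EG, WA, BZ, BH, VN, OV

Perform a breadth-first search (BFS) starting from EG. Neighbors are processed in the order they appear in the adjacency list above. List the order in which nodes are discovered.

Visit EG; enqueue JK, WX, IN, VN, BZ → queue [JK, WX, IN, VN, BZ]
Visit JK; enqueue UZ, OV, TO, WA → queue [WX, IN, VN, BZ, UZ, OV, TO, WA]
Visit WX; enqueue HH, BH → queue [IN, VN, BZ, UZ, OV, TO, WA, HH, BH]
Visit IN; enqueue MZ → queue [VN, BZ, UZ, OV, TO, WA, HH, BH, MZ]
Visit VN → queue [BZ, UZ, OV, TO, WA, HH, BH, MZ]
Visit BZ → queue [UZ, OV, TO, WA, HH, BH, MZ]
Visit UZ → queue [OV, TO, WA, HH, BH, MZ]
Visit OV → queue [TO, WA, HH, BH, MZ]
Visit TO → queue [WA, HH, BH, MZ]
Visit WA → queue [HH, BH, MZ]
Visit HH → queue [BH, MZ]
Visit BH → queue [MZ]
Visit MZ → queue []

EG -> JK -> WX -> IN -> VN -> BZ -> UZ -> OV -> TO -> WA -> HH -> BH -> MZ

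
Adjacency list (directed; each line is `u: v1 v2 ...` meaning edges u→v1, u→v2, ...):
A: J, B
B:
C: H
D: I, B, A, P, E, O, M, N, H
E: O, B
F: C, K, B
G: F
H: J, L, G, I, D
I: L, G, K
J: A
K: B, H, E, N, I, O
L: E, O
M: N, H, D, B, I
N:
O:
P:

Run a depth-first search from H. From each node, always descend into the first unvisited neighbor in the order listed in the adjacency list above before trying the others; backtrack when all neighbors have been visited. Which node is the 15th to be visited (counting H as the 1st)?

Visit H
H → J
J → A
A → B
H → L
L → E
E → O
H → G
G → F
F → C
F → K
K → N
K → I
H → D
D → P
D → M

Visit order: H, J, A, B, L, E, O, G, F, C, K, N, I, D, P, M

P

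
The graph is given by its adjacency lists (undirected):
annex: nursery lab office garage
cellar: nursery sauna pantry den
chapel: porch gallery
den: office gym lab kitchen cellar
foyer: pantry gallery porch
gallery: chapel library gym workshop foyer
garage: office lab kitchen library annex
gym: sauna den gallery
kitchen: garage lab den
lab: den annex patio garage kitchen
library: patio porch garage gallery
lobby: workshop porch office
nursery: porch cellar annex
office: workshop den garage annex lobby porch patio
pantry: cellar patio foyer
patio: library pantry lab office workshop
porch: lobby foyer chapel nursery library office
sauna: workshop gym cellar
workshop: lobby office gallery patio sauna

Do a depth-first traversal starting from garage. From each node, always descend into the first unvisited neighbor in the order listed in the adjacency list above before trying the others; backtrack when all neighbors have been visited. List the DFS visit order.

Visit garage
garage → office
office → workshop
workshop → lobby
lobby → porch
porch → foyer
foyer → pantry
pantry → cellar
cellar → nursery
nursery → annex
annex → lab
lab → den
den → gym
gym → sauna
gym → gallery
gallery → chapel
gallery → library
library → patio
den → kitchen

garage office workshop lobby porch foyer pantry cellar nursery annex lab den gym sauna gallery chapel library patio kitchen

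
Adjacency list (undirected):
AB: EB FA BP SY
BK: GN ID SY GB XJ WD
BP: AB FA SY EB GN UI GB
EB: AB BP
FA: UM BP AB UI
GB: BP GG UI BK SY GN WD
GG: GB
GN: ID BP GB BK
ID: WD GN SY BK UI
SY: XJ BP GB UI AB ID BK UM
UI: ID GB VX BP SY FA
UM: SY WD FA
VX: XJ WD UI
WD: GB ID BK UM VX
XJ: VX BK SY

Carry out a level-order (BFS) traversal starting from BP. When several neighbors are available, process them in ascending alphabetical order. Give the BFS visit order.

BP → AB → EB → FA → GB → GN → SY → UI → UM → BK → GG → WD → ID → XJ → VX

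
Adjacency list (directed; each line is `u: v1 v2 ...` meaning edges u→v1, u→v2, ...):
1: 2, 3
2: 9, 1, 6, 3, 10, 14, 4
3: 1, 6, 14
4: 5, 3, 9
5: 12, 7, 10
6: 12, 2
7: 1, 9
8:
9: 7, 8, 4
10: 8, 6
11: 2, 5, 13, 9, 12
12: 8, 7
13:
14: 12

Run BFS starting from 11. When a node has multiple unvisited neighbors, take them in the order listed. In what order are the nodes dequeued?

Visit 11; enqueue 2, 5, 13, 9, 12 → queue [2, 5, 13, 9, 12]
Visit 2; enqueue 1, 6, 3, 10, 14, 4 → queue [5, 13, 9, 12, 1, 6, 3, 10, 14, 4]
Visit 5; enqueue 7 → queue [13, 9, 12, 1, 6, 3, 10, 14, 4, 7]
Visit 13 → queue [9, 12, 1, 6, 3, 10, 14, 4, 7]
Visit 9; enqueue 8 → queue [12, 1, 6, 3, 10, 14, 4, 7, 8]
Visit 12 → queue [1, 6, 3, 10, 14, 4, 7, 8]
Visit 1 → queue [6, 3, 10, 14, 4, 7, 8]
Visit 6 → queue [3, 10, 14, 4, 7, 8]
Visit 3 → queue [10, 14, 4, 7, 8]
Visit 10 → queue [14, 4, 7, 8]
Visit 14 → queue [4, 7, 8]
Visit 4 → queue [7, 8]
Visit 7 → queue [8]
Visit 8 → queue []

11 -> 2 -> 5 -> 13 -> 9 -> 12 -> 1 -> 6 -> 3 -> 10 -> 14 -> 4 -> 7 -> 8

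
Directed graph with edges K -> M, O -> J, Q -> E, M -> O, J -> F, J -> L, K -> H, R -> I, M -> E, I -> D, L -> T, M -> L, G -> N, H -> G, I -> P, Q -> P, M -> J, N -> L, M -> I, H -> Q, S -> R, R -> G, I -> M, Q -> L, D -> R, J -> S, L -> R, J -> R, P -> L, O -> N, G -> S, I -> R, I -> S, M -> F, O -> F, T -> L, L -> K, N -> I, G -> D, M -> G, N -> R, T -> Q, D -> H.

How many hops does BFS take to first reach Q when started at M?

Level 0: M
Level 1: E, F, G, I, J, L, O
Level 2: D, K, N, P, R, S, T
Level 3: H, Q
Q first appears at level 3.

3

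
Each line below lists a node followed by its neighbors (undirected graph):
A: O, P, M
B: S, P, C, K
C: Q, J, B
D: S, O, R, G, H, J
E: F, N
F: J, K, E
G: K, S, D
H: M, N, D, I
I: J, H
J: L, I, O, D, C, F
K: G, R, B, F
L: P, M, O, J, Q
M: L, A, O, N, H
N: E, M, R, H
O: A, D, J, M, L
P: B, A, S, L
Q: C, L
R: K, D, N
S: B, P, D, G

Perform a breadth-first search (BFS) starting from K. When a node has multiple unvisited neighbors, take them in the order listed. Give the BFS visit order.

Visit K; enqueue G, R, B, F → queue [G, R, B, F]
Visit G; enqueue S, D → queue [R, B, F, S, D]
Visit R; enqueue N → queue [B, F, S, D, N]
Visit B; enqueue P, C → queue [F, S, D, N, P, C]
Visit F; enqueue J, E → queue [S, D, N, P, C, J, E]
Visit S → queue [D, N, P, C, J, E]
Visit D; enqueue O, H → queue [N, P, C, J, E, O, H]
Visit N; enqueue M → queue [P, C, J, E, O, H, M]
Visit P; enqueue A, L → queue [C, J, E, O, H, M, A, L]
Visit C; enqueue Q → queue [J, E, O, H, M, A, L, Q]
Visit J; enqueue I → queue [E, O, H, M, A, L, Q, I]
Visit E → queue [O, H, M, A, L, Q, I]
Visit O → queue [H, M, A, L, Q, I]
Visit H → queue [M, A, L, Q, I]
Visit M → queue [A, L, Q, I]
Visit A → queue [L, Q, I]
Visit L → queue [Q, I]
Visit Q → queue [I]
Visit I → queue []

K G R B F S D N P C J E O H M A L Q I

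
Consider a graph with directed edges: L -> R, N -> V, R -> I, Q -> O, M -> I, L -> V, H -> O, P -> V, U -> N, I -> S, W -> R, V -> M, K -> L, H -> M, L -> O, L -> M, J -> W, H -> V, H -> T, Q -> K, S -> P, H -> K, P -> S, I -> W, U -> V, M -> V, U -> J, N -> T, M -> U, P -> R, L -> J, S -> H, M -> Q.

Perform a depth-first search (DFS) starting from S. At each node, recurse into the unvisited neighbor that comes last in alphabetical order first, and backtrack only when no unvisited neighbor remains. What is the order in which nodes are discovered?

Visit S
S → P
P → V
V → M
M → U
U → N
N → T
U → J
J → W
W → R
R → I
M → Q
Q → O
Q → K
K → L
S → H

S, P, V, M, U, N, T, J, W, R, I, Q, O, K, L, H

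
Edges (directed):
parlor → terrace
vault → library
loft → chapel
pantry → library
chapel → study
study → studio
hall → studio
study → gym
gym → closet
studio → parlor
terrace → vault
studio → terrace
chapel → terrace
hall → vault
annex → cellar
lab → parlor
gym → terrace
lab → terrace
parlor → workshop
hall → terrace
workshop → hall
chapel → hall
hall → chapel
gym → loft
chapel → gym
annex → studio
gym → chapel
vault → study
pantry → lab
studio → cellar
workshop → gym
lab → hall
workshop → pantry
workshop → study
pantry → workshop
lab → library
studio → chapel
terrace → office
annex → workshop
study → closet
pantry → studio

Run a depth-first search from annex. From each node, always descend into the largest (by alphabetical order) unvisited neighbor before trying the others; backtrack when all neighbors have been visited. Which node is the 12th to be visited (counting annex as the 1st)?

Visit annex
annex → workshop
workshop → study
study → studio
studio → terrace
terrace → vault
vault → library
terrace → office
studio → parlor
studio → chapel
chapel → hall
chapel → gym
gym → loft
gym → closet
studio → cellar
workshop → pantry
pantry → lab

Visit order: annex, workshop, study, studio, terrace, vault, library, office, parlor, chapel, hall, gym, loft, closet, cellar, pantry, lab

gym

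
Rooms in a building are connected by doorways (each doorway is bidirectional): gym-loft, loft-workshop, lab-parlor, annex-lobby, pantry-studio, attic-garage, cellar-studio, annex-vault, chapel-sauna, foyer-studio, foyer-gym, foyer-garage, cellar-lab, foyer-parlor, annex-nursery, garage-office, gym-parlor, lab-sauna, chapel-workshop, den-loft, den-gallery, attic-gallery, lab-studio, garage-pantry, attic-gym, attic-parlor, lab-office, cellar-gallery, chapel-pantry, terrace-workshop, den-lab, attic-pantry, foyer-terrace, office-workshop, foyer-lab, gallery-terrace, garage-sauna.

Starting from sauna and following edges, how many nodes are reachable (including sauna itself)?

BFS from sauna visits: sauna, chapel, garage, lab, pantry, workshop, attic, foyer, office, cellar, den, parlor, studio, loft, terrace, gallery, gym
Reachable nodes: 17 of 21 total.

17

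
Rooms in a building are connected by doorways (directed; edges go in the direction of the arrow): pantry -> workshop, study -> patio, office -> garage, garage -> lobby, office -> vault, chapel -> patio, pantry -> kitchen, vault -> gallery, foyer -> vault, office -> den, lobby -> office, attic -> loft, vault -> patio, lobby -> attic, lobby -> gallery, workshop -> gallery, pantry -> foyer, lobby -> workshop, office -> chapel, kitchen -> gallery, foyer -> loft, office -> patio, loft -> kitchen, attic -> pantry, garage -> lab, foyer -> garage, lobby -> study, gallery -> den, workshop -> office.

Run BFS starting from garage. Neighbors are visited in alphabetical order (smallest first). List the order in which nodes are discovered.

Visit garage; enqueue lab, lobby → queue [lab, lobby]
Visit lab → queue [lobby]
Visit lobby; enqueue attic, gallery, office, study, workshop → queue [attic, gallery, office, study, workshop]
Visit attic; enqueue loft, pantry → queue [gallery, office, study, workshop, loft, pantry]
Visit gallery; enqueue den → queue [office, study, workshop, loft, pantry, den]
Visit office; enqueue chapel, patio, vault → queue [study, workshop, loft, pantry, den, chapel, patio, vault]
Visit study → queue [workshop, loft, pantry, den, chapel, patio, vault]
Visit workshop → queue [loft, pantry, den, chapel, patio, vault]
Visit loft; enqueue kitchen → queue [pantry, den, chapel, patio, vault, kitchen]
Visit pantry; enqueue foyer → queue [den, chapel, patio, vault, kitchen, foyer]
Visit den → queue [chapel, patio, vault, kitchen, foyer]
Visit chapel → queue [patio, vault, kitchen, foyer]
Visit patio → queue [vault, kitchen, foyer]
Visit vault → queue [kitchen, foyer]
Visit kitchen → queue [foyer]
Visit foyer → queue []

garage lab lobby attic gallery office study workshop loft pantry den chapel patio vault kitchen foyer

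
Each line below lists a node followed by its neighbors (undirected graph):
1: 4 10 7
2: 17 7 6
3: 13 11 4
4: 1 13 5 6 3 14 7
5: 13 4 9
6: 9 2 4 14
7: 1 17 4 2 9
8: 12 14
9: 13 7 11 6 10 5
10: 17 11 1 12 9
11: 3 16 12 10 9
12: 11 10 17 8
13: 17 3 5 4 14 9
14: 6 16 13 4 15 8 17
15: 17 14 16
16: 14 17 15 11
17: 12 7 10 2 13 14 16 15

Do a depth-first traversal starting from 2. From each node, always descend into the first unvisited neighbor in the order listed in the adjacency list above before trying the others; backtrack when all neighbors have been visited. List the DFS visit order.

Visit 2
2 → 17
17 → 12
12 → 11
11 → 3
3 → 13
13 → 5
5 → 4
4 → 1
1 → 10
10 → 9
9 → 7
9 → 6
6 → 14
14 → 16
16 → 15
14 → 8

2 -> 17 -> 12 -> 11 -> 3 -> 13 -> 5 -> 4 -> 1 -> 10 -> 9 -> 7 -> 6 -> 14 -> 16 -> 15 -> 8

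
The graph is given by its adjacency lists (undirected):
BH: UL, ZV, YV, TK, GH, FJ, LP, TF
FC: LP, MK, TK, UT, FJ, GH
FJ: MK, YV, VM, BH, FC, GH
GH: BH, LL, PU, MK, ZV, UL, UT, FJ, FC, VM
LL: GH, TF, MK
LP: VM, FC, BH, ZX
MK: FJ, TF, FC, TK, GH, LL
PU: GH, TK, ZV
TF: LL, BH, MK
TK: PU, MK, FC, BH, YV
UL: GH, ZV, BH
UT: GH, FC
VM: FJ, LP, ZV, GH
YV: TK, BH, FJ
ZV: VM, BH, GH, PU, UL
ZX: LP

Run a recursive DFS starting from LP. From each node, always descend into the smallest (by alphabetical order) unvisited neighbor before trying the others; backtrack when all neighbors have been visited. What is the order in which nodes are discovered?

LP → BH → FJ → FC → GH → LL → MK → TF → TK → PU → ZV → UL → VM → YV → UT → ZX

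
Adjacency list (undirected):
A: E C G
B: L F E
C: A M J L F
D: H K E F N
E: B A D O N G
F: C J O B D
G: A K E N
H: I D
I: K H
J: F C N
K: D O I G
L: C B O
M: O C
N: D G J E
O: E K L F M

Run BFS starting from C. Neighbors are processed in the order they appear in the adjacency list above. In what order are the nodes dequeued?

Visit C; enqueue A, M, J, L, F → queue [A, M, J, L, F]
Visit A; enqueue E, G → queue [M, J, L, F, E, G]
Visit M; enqueue O → queue [J, L, F, E, G, O]
Visit J; enqueue N → queue [L, F, E, G, O, N]
Visit L; enqueue B → queue [F, E, G, O, N, B]
Visit F; enqueue D → queue [E, G, O, N, B, D]
Visit E → queue [G, O, N, B, D]
Visit G; enqueue K → queue [O, N, B, D, K]
Visit O → queue [N, B, D, K]
Visit N → queue [B, D, K]
Visit B → queue [D, K]
Visit D; enqueue H → queue [K, H]
Visit K; enqueue I → queue [H, I]
Visit H → queue [I]
Visit I → queue []

C A M J L F E G O N B D K H I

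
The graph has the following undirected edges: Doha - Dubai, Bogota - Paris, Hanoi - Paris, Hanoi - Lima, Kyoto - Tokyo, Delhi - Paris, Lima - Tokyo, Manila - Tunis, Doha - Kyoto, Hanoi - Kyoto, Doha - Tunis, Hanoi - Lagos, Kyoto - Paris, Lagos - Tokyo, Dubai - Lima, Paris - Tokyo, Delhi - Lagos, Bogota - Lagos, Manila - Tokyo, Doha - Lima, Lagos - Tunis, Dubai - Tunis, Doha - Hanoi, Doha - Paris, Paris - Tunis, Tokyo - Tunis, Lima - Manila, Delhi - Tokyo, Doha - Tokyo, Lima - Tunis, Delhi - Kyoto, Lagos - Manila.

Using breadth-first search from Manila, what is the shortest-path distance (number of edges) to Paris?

2

Level 0: Manila
Level 1: Lagos, Lima, Tokyo, Tunis
Level 2: Bogota, Delhi, Doha, Dubai, Hanoi, Kyoto, Paris
Paris first appears at level 2.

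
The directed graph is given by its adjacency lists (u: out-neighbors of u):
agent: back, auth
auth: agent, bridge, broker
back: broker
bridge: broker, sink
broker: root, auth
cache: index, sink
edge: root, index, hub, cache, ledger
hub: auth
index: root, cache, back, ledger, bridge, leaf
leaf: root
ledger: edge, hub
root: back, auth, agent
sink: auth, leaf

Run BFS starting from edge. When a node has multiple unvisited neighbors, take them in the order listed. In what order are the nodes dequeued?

Visit edge; enqueue root, index, hub, cache, ledger → queue [root, index, hub, cache, ledger]
Visit root; enqueue back, auth, agent → queue [index, hub, cache, ledger, back, auth, agent]
Visit index; enqueue bridge, leaf → queue [hub, cache, ledger, back, auth, agent, bridge, leaf]
Visit hub → queue [cache, ledger, back, auth, agent, bridge, leaf]
Visit cache; enqueue sink → queue [ledger, back, auth, agent, bridge, leaf, sink]
Visit ledger → queue [back, auth, agent, bridge, leaf, sink]
Visit back; enqueue broker → queue [auth, agent, bridge, leaf, sink, broker]
Visit auth → queue [agent, bridge, leaf, sink, broker]
Visit agent → queue [bridge, leaf, sink, broker]
Visit bridge → queue [leaf, sink, broker]
Visit leaf → queue [sink, broker]
Visit sink → queue [broker]
Visit broker → queue []

edge root index hub cache ledger back auth agent bridge leaf sink broker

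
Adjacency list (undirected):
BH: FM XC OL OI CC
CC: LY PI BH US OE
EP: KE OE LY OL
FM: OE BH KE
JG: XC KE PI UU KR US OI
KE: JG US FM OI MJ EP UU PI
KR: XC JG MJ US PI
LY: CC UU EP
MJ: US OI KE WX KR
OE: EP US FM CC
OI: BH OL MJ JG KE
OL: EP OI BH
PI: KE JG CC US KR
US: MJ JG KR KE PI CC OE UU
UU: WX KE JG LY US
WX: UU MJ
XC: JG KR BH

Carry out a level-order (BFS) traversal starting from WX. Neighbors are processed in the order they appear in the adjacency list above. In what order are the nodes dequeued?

WX, UU, MJ, KE, JG, LY, US, OI, KR, FM, EP, PI, XC, CC, OE, BH, OL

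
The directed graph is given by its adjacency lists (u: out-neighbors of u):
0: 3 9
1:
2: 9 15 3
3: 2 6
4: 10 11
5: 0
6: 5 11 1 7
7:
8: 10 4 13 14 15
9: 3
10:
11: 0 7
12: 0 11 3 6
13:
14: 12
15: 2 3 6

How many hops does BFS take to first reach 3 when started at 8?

2

Level 0: 8
Level 1: 4, 10, 13, 14, 15
Level 2: 2, 3, 6, 11, 12
Level 3: 0, 1, 5, 7, 9
3 first appears at level 2.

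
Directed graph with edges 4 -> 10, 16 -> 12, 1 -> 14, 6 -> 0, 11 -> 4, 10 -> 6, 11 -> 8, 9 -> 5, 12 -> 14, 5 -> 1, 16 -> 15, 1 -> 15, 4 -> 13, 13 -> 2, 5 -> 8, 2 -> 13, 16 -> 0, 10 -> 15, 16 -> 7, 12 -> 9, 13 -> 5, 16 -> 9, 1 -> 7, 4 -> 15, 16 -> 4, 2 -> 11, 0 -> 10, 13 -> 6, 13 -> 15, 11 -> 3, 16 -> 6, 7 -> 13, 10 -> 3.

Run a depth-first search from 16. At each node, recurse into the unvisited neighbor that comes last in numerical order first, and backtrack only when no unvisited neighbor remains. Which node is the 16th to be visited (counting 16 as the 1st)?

Visit 16
16 → 15
16 → 12
12 → 14
12 → 9
9 → 5
5 → 8
5 → 1
1 → 7
7 → 13
13 → 6
6 → 0
0 → 10
10 → 3
13 → 2
2 → 11
11 → 4

Visit order: 16, 15, 12, 14, 9, 5, 8, 1, 7, 13, 6, 0, 10, 3, 2, 11, 4

11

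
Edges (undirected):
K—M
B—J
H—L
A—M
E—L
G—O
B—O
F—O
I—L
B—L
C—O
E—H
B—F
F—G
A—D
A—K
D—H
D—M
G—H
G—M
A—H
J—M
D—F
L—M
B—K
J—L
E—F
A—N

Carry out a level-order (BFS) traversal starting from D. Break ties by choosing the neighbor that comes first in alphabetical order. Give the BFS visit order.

D -> A -> F -> H -> M -> K -> N -> B -> E -> G -> O -> L -> J -> C -> I

Visit D; enqueue A, F, H, M → queue [A, F, H, M]
Visit A; enqueue K, N → queue [F, H, M, K, N]
Visit F; enqueue B, E, G, O → queue [H, M, K, N, B, E, G, O]
Visit H; enqueue L → queue [M, K, N, B, E, G, O, L]
Visit M; enqueue J → queue [K, N, B, E, G, O, L, J]
Visit K → queue [N, B, E, G, O, L, J]
Visit N → queue [B, E, G, O, L, J]
Visit B → queue [E, G, O, L, J]
Visit E → queue [G, O, L, J]
Visit G → queue [O, L, J]
Visit O; enqueue C → queue [L, J, C]
Visit L; enqueue I → queue [J, C, I]
Visit J → queue [C, I]
Visit C → queue [I]
Visit I → queue []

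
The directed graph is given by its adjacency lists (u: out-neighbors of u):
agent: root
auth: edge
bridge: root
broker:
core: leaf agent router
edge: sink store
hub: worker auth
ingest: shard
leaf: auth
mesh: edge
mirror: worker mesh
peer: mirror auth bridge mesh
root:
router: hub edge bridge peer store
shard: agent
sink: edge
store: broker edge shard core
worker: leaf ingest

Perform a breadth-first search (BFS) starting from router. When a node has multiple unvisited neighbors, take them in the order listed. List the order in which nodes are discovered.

router, hub, edge, bridge, peer, store, worker, auth, sink, root, mirror, mesh, broker, shard, core, leaf, ingest, agent

Visit router; enqueue hub, edge, bridge, peer, store → queue [hub, edge, bridge, peer, store]
Visit hub; enqueue worker, auth → queue [edge, bridge, peer, store, worker, auth]
Visit edge; enqueue sink → queue [bridge, peer, store, worker, auth, sink]
Visit bridge; enqueue root → queue [peer, store, worker, auth, sink, root]
Visit peer; enqueue mirror, mesh → queue [store, worker, auth, sink, root, mirror, mesh]
Visit store; enqueue broker, shard, core → queue [worker, auth, sink, root, mirror, mesh, broker, shard, core]
Visit worker; enqueue leaf, ingest → queue [auth, sink, root, mirror, mesh, broker, shard, core, leaf, ingest]
Visit auth → queue [sink, root, mirror, mesh, broker, shard, core, leaf, ingest]
Visit sink → queue [root, mirror, mesh, broker, shard, core, leaf, ingest]
Visit root → queue [mirror, mesh, broker, shard, core, leaf, ingest]
Visit mirror → queue [mesh, broker, shard, core, leaf, ingest]
Visit mesh → queue [broker, shard, core, leaf, ingest]
Visit broker → queue [shard, core, leaf, ingest]
Visit shard; enqueue agent → queue [core, leaf, ingest, agent]
Visit core → queue [leaf, ingest, agent]
Visit leaf → queue [ingest, agent]
Visit ingest → queue [agent]
Visit agent → queue []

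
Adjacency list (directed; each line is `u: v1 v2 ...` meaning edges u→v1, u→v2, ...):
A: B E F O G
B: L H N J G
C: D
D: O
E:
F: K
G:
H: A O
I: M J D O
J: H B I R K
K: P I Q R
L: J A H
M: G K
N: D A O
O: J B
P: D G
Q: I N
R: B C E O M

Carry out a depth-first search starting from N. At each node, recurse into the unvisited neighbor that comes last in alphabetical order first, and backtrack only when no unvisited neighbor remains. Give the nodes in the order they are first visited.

N → O → J → R → M → K → Q → I → D → P → G → E → C → B → L → H → A → F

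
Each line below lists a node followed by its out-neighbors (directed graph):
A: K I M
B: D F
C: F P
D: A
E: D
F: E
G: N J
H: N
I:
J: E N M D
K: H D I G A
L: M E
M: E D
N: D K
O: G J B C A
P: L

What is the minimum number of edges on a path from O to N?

2

Level 0: O
Level 1: A, B, C, G, J
Level 2: D, E, F, I, K, M, N, P
Level 3: H, L
N first appears at level 2.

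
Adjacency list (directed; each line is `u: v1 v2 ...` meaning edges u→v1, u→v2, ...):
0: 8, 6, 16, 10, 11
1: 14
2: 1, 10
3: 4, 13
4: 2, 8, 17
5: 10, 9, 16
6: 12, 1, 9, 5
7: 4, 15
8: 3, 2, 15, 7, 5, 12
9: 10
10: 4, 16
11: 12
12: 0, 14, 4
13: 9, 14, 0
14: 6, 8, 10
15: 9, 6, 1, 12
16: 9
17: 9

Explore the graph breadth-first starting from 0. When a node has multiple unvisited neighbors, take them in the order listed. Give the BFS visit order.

Visit 0; enqueue 8, 6, 16, 10, 11 → queue [8, 6, 16, 10, 11]
Visit 8; enqueue 3, 2, 15, 7, 5, 12 → queue [6, 16, 10, 11, 3, 2, 15, 7, 5, 12]
Visit 6; enqueue 1, 9 → queue [16, 10, 11, 3, 2, 15, 7, 5, 12, 1, 9]
Visit 16 → queue [10, 11, 3, 2, 15, 7, 5, 12, 1, 9]
Visit 10; enqueue 4 → queue [11, 3, 2, 15, 7, 5, 12, 1, 9, 4]
Visit 11 → queue [3, 2, 15, 7, 5, 12, 1, 9, 4]
Visit 3; enqueue 13 → queue [2, 15, 7, 5, 12, 1, 9, 4, 13]
Visit 2 → queue [15, 7, 5, 12, 1, 9, 4, 13]
Visit 15 → queue [7, 5, 12, 1, 9, 4, 13]
Visit 7 → queue [5, 12, 1, 9, 4, 13]
Visit 5 → queue [12, 1, 9, 4, 13]
Visit 12; enqueue 14 → queue [1, 9, 4, 13, 14]
Visit 1 → queue [9, 4, 13, 14]
Visit 9 → queue [4, 13, 14]
Visit 4; enqueue 17 → queue [13, 14, 17]
Visit 13 → queue [14, 17]
Visit 14 → queue [17]
Visit 17 → queue []

0, 8, 6, 16, 10, 11, 3, 2, 15, 7, 5, 12, 1, 9, 4, 13, 14, 17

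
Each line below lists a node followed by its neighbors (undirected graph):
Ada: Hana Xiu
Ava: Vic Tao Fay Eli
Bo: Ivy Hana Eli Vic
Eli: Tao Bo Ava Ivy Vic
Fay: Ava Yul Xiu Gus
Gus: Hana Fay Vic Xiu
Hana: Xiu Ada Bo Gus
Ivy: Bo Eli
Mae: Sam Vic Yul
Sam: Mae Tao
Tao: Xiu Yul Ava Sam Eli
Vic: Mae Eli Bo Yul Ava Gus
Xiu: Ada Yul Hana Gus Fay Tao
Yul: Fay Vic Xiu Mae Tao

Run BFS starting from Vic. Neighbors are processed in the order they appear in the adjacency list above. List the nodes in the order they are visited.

Vic, Mae, Eli, Bo, Yul, Ava, Gus, Sam, Tao, Ivy, Hana, Fay, Xiu, Ada

Visit Vic; enqueue Mae, Eli, Bo, Yul, Ava, Gus → queue [Mae, Eli, Bo, Yul, Ava, Gus]
Visit Mae; enqueue Sam → queue [Eli, Bo, Yul, Ava, Gus, Sam]
Visit Eli; enqueue Tao, Ivy → queue [Bo, Yul, Ava, Gus, Sam, Tao, Ivy]
Visit Bo; enqueue Hana → queue [Yul, Ava, Gus, Sam, Tao, Ivy, Hana]
Visit Yul; enqueue Fay, Xiu → queue [Ava, Gus, Sam, Tao, Ivy, Hana, Fay, Xiu]
Visit Ava → queue [Gus, Sam, Tao, Ivy, Hana, Fay, Xiu]
Visit Gus → queue [Sam, Tao, Ivy, Hana, Fay, Xiu]
Visit Sam → queue [Tao, Ivy, Hana, Fay, Xiu]
Visit Tao → queue [Ivy, Hana, Fay, Xiu]
Visit Ivy → queue [Hana, Fay, Xiu]
Visit Hana; enqueue Ada → queue [Fay, Xiu, Ada]
Visit Fay → queue [Xiu, Ada]
Visit Xiu → queue [Ada]
Visit Ada → queue []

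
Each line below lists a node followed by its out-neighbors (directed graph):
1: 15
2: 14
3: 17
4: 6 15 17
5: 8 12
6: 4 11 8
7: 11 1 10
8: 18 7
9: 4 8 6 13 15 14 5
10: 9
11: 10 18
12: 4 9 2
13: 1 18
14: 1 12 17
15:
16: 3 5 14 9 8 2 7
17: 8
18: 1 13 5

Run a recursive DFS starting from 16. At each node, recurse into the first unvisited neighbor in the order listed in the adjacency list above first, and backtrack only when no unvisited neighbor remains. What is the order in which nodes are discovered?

16 3 17 8 18 1 15 13 5 12 4 6 11 10 9 14 2 7

Visit 16
16 → 3
3 → 17
17 → 8
8 → 18
18 → 1
1 → 15
18 → 13
18 → 5
5 → 12
12 → 4
4 → 6
6 → 11
11 → 10
10 → 9
9 → 14
12 → 2
8 → 7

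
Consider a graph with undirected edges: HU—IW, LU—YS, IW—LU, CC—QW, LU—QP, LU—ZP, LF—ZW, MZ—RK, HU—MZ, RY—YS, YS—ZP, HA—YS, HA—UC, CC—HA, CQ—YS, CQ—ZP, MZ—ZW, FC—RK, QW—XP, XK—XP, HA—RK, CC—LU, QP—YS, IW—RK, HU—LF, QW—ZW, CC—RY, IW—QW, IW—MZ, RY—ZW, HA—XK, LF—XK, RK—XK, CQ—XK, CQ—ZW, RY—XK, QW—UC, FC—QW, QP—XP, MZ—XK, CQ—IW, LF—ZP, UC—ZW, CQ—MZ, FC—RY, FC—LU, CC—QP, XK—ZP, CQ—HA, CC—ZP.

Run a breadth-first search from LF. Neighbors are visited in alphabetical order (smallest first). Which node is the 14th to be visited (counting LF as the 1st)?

LU

Visit LF; enqueue HU, XK, ZP, ZW → queue [HU, XK, ZP, ZW]
Visit HU; enqueue IW, MZ → queue [XK, ZP, ZW, IW, MZ]
Visit XK; enqueue CQ, HA, RK, RY, XP → queue [ZP, ZW, IW, MZ, CQ, HA, RK, RY, XP]
Visit ZP; enqueue CC, LU, YS → queue [ZW, IW, MZ, CQ, HA, RK, RY, XP, CC, LU, YS]
Visit ZW; enqueue QW, UC → queue [IW, MZ, CQ, HA, RK, RY, XP, CC, LU, YS, QW, UC]
Visit IW → queue [MZ, CQ, HA, RK, RY, XP, CC, LU, YS, QW, UC]
Visit MZ → queue [CQ, HA, RK, RY, XP, CC, LU, YS, QW, UC]
Visit CQ → queue [HA, RK, RY, XP, CC, LU, YS, QW, UC]
Visit HA → queue [RK, RY, XP, CC, LU, YS, QW, UC]
Visit RK; enqueue FC → queue [RY, XP, CC, LU, YS, QW, UC, FC]
Visit RY → queue [XP, CC, LU, YS, QW, UC, FC]
Visit XP; enqueue QP → queue [CC, LU, YS, QW, UC, FC, QP]
Visit CC → queue [LU, YS, QW, UC, FC, QP]
Visit LU → queue [YS, QW, UC, FC, QP]
Visit YS → queue [QW, UC, FC, QP]
Visit QW → queue [UC, FC, QP]
Visit UC → queue [FC, QP]
Visit FC → queue [QP]
Visit QP → queue []

Visit order: LF, HU, XK, ZP, ZW, IW, MZ, CQ, HA, RK, RY, XP, CC, LU, YS, QW, UC, FC, QP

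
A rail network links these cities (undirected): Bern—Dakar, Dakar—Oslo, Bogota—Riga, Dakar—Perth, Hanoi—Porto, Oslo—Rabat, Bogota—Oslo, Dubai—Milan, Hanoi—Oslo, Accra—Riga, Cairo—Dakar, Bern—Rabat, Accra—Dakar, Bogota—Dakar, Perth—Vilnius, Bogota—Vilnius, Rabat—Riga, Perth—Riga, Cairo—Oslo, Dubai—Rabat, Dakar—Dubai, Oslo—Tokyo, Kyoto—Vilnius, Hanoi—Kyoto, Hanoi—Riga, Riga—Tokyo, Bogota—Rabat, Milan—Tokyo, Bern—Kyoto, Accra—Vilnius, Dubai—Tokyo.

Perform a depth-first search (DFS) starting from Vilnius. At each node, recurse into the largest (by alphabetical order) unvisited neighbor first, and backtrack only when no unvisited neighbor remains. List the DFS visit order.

Visit Vilnius
Vilnius → Perth
Perth → Riga
Riga → Tokyo
Tokyo → Oslo
Oslo → Rabat
Rabat → Dubai
Dubai → Milan
Dubai → Dakar
Dakar → Cairo
Dakar → Bogota
Dakar → Bern
Bern → Kyoto
Kyoto → Hanoi
Hanoi → Porto
Dakar → Accra

Vilnius, Perth, Riga, Tokyo, Oslo, Rabat, Dubai, Milan, Dakar, Cairo, Bogota, Bern, Kyoto, Hanoi, Porto, Accra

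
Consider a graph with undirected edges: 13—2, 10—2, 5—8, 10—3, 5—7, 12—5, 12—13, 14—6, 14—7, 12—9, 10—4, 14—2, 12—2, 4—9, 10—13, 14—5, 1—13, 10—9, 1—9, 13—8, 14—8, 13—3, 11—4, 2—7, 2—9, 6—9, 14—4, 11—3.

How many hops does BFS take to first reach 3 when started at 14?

3

Level 0: 14
Level 1: 2, 4, 5, 6, 7, 8
Level 2: 9, 10, 11, 12, 13
Level 3: 1, 3
3 first appears at level 3.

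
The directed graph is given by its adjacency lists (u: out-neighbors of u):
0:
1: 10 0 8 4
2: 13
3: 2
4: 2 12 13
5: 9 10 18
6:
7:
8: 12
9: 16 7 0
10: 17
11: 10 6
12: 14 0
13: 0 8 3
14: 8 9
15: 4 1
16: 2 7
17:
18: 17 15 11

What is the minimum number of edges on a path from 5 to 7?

2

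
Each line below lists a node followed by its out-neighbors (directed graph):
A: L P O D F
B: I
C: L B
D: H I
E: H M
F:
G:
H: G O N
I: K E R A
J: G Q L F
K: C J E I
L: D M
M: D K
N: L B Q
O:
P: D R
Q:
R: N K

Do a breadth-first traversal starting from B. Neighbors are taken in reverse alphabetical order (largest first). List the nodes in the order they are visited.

B, I, R, K, E, A, N, J, C, M, H, P, O, L, F, D, Q, G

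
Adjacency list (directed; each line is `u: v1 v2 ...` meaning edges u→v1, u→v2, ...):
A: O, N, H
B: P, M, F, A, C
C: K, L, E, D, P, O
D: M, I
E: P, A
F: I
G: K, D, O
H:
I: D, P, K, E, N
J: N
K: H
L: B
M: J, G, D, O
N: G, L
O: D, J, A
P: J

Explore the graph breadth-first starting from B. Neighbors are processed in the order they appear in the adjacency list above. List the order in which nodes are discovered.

Visit B; enqueue P, M, F, A, C → queue [P, M, F, A, C]
Visit P; enqueue J → queue [M, F, A, C, J]
Visit M; enqueue G, D, O → queue [F, A, C, J, G, D, O]
Visit F; enqueue I → queue [A, C, J, G, D, O, I]
Visit A; enqueue N, H → queue [C, J, G, D, O, I, N, H]
Visit C; enqueue K, L, E → queue [J, G, D, O, I, N, H, K, L, E]
Visit J → queue [G, D, O, I, N, H, K, L, E]
Visit G → queue [D, O, I, N, H, K, L, E]
Visit D → queue [O, I, N, H, K, L, E]
Visit O → queue [I, N, H, K, L, E]
Visit I → queue [N, H, K, L, E]
Visit N → queue [H, K, L, E]
Visit H → queue [K, L, E]
Visit K → queue [L, E]
Visit L → queue [E]
Visit E → queue []

B P M F A C J G D O I N H K L E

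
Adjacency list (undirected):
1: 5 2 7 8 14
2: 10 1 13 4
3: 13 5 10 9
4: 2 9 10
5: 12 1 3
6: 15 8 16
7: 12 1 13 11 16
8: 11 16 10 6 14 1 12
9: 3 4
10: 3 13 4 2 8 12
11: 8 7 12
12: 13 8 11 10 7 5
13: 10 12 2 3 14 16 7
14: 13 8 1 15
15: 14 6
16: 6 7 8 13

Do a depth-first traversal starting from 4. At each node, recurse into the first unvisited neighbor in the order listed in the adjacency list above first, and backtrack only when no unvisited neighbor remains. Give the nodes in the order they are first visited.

Visit 4
4 → 2
2 → 10
10 → 3
3 → 13
13 → 12
12 → 8
8 → 11
11 → 7
7 → 1
1 → 5
1 → 14
14 → 15
15 → 6
6 → 16
3 → 9

4 → 2 → 10 → 3 → 13 → 12 → 8 → 11 → 7 → 1 → 5 → 14 → 15 → 6 → 16 → 9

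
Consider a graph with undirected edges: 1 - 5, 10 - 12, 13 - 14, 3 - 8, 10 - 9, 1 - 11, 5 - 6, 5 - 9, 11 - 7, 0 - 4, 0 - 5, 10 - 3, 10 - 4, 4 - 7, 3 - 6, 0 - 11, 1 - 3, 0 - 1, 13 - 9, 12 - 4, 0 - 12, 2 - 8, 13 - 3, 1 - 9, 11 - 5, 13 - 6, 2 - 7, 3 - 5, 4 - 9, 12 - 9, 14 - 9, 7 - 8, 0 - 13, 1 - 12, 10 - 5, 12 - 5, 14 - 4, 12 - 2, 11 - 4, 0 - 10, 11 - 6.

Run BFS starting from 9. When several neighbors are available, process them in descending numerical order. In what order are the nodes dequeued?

Visit 9; enqueue 14, 13, 12, 10, 5, 4, 1 → queue [14, 13, 12, 10, 5, 4, 1]
Visit 14 → queue [13, 12, 10, 5, 4, 1]
Visit 13; enqueue 6, 3, 0 → queue [12, 10, 5, 4, 1, 6, 3, 0]
Visit 12; enqueue 2 → queue [10, 5, 4, 1, 6, 3, 0, 2]
Visit 10 → queue [5, 4, 1, 6, 3, 0, 2]
Visit 5; enqueue 11 → queue [4, 1, 6, 3, 0, 2, 11]
Visit 4; enqueue 7 → queue [1, 6, 3, 0, 2, 11, 7]
Visit 1 → queue [6, 3, 0, 2, 11, 7]
Visit 6 → queue [3, 0, 2, 11, 7]
Visit 3; enqueue 8 → queue [0, 2, 11, 7, 8]
Visit 0 → queue [2, 11, 7, 8]
Visit 2 → queue [11, 7, 8]
Visit 11 → queue [7, 8]
Visit 7 → queue [8]
Visit 8 → queue []

9, 14, 13, 12, 10, 5, 4, 1, 6, 3, 0, 2, 11, 7, 8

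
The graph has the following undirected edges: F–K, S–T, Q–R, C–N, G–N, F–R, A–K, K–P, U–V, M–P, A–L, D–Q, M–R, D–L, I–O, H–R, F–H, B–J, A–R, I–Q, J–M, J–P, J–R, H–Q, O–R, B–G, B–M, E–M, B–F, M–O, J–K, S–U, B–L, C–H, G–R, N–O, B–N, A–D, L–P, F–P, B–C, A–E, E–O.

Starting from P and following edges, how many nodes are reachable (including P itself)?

18

BFS from P visits: P, M, L, K, J, F, R, O, E, B, D, A, H, Q, G, N, I, C
Reachable nodes: 18 of 22 total.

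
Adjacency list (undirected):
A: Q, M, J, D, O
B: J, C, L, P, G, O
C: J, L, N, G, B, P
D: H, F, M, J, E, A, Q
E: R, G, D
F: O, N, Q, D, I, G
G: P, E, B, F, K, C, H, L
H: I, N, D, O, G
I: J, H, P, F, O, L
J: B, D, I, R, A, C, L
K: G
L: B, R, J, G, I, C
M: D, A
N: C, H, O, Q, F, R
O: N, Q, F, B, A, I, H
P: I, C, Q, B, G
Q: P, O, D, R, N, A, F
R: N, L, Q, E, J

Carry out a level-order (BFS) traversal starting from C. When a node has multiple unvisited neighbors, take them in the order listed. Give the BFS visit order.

Visit C; enqueue J, L, N, G, B, P → queue [J, L, N, G, B, P]
Visit J; enqueue D, I, R, A → queue [L, N, G, B, P, D, I, R, A]
Visit L → queue [N, G, B, P, D, I, R, A]
Visit N; enqueue H, O, Q, F → queue [G, B, P, D, I, R, A, H, O, Q, F]
Visit G; enqueue E, K → queue [B, P, D, I, R, A, H, O, Q, F, E, K]
Visit B → queue [P, D, I, R, A, H, O, Q, F, E, K]
Visit P → queue [D, I, R, A, H, O, Q, F, E, K]
Visit D; enqueue M → queue [I, R, A, H, O, Q, F, E, K, M]
Visit I → queue [R, A, H, O, Q, F, E, K, M]
Visit R → queue [A, H, O, Q, F, E, K, M]
Visit A → queue [H, O, Q, F, E, K, M]
Visit H → queue [O, Q, F, E, K, M]
Visit O → queue [Q, F, E, K, M]
Visit Q → queue [F, E, K, M]
Visit F → queue [E, K, M]
Visit E → queue [K, M]
Visit K → queue [M]
Visit M → queue []

C, J, L, N, G, B, P, D, I, R, A, H, O, Q, F, E, K, M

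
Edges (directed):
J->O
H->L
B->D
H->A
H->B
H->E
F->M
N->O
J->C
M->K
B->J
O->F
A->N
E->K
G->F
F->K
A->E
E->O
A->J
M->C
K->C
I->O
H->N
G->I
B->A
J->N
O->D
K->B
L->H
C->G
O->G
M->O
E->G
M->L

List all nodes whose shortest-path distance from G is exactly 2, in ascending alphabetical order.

Level 0: G
Level 1: F, I
Level 2: K, M, O
Level 3: B, C, D, L
Level 4: A, H, J
Level 5: E, N

K, M, O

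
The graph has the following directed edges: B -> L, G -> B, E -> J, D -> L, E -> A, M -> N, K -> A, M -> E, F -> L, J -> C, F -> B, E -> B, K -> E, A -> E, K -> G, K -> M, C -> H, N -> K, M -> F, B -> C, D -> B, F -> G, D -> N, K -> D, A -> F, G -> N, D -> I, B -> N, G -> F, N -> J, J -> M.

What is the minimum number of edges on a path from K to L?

2

Level 0: K
Level 1: A, D, E, G, M
Level 2: B, F, I, J, L, N
Level 3: C
Level 4: H
L first appears at level 2.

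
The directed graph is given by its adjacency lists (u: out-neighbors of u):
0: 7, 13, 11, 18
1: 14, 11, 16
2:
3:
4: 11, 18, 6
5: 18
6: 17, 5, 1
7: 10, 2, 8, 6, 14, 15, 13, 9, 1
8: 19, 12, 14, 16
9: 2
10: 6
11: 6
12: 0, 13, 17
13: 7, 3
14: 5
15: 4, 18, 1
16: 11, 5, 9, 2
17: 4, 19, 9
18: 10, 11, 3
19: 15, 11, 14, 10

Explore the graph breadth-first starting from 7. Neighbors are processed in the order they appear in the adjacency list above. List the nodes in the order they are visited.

Visit 7; enqueue 10, 2, 8, 6, 14, 15, 13, 9, 1 → queue [10, 2, 8, 6, 14, 15, 13, 9, 1]
Visit 10 → queue [2, 8, 6, 14, 15, 13, 9, 1]
Visit 2 → queue [8, 6, 14, 15, 13, 9, 1]
Visit 8; enqueue 19, 12, 16 → queue [6, 14, 15, 13, 9, 1, 19, 12, 16]
Visit 6; enqueue 17, 5 → queue [14, 15, 13, 9, 1, 19, 12, 16, 17, 5]
Visit 14 → queue [15, 13, 9, 1, 19, 12, 16, 17, 5]
Visit 15; enqueue 4, 18 → queue [13, 9, 1, 19, 12, 16, 17, 5, 4, 18]
Visit 13; enqueue 3 → queue [9, 1, 19, 12, 16, 17, 5, 4, 18, 3]
Visit 9 → queue [1, 19, 12, 16, 17, 5, 4, 18, 3]
Visit 1; enqueue 11 → queue [19, 12, 16, 17, 5, 4, 18, 3, 11]
Visit 19 → queue [12, 16, 17, 5, 4, 18, 3, 11]
Visit 12; enqueue 0 → queue [16, 17, 5, 4, 18, 3, 11, 0]
Visit 16 → queue [17, 5, 4, 18, 3, 11, 0]
Visit 17 → queue [5, 4, 18, 3, 11, 0]
Visit 5 → queue [4, 18, 3, 11, 0]
Visit 4 → queue [18, 3, 11, 0]
Visit 18 → queue [3, 11, 0]
Visit 3 → queue [11, 0]
Visit 11 → queue [0]
Visit 0 → queue []

7, 10, 2, 8, 6, 14, 15, 13, 9, 1, 19, 12, 16, 17, 5, 4, 18, 3, 11, 0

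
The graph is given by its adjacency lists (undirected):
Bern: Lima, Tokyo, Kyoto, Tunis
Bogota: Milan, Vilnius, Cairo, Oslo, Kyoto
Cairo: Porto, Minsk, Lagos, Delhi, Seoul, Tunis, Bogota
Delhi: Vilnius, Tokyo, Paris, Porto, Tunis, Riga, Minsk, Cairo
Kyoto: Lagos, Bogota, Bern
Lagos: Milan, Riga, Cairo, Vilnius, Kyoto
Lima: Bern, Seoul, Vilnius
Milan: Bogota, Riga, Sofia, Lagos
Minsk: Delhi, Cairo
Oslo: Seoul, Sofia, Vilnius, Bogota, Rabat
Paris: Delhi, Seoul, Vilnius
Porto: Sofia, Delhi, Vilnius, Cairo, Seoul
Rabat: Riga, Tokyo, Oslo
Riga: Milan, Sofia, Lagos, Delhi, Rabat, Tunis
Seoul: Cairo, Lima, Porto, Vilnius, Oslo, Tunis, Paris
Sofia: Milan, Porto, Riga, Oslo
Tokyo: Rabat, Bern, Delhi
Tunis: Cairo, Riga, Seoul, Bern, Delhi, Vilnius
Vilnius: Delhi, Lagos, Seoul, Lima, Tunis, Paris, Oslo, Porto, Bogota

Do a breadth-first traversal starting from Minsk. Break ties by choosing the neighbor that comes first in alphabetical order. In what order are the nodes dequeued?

Visit Minsk; enqueue Cairo, Delhi → queue [Cairo, Delhi]
Visit Cairo; enqueue Bogota, Lagos, Porto, Seoul, Tunis → queue [Delhi, Bogota, Lagos, Porto, Seoul, Tunis]
Visit Delhi; enqueue Paris, Riga, Tokyo, Vilnius → queue [Bogota, Lagos, Porto, Seoul, Tunis, Paris, Riga, Tokyo, Vilnius]
Visit Bogota; enqueue Kyoto, Milan, Oslo → queue [Lagos, Porto, Seoul, Tunis, Paris, Riga, Tokyo, Vilnius, Kyoto, Milan, Oslo]
Visit Lagos → queue [Porto, Seoul, Tunis, Paris, Riga, Tokyo, Vilnius, Kyoto, Milan, Oslo]
Visit Porto; enqueue Sofia → queue [Seoul, Tunis, Paris, Riga, Tokyo, Vilnius, Kyoto, Milan, Oslo, Sofia]
Visit Seoul; enqueue Lima → queue [Tunis, Paris, Riga, Tokyo, Vilnius, Kyoto, Milan, Oslo, Sofia, Lima]
Visit Tunis; enqueue Bern → queue [Paris, Riga, Tokyo, Vilnius, Kyoto, Milan, Oslo, Sofia, Lima, Bern]
Visit Paris → queue [Riga, Tokyo, Vilnius, Kyoto, Milan, Oslo, Sofia, Lima, Bern]
Visit Riga; enqueue Rabat → queue [Tokyo, Vilnius, Kyoto, Milan, Oslo, Sofia, Lima, Bern, Rabat]
Visit Tokyo → queue [Vilnius, Kyoto, Milan, Oslo, Sofia, Lima, Bern, Rabat]
Visit Vilnius → queue [Kyoto, Milan, Oslo, Sofia, Lima, Bern, Rabat]
Visit Kyoto → queue [Milan, Oslo, Sofia, Lima, Bern, Rabat]
Visit Milan → queue [Oslo, Sofia, Lima, Bern, Rabat]
Visit Oslo → queue [Sofia, Lima, Bern, Rabat]
Visit Sofia → queue [Lima, Bern, Rabat]
Visit Lima → queue [Bern, Rabat]
Visit Bern → queue [Rabat]
Visit Rabat → queue []

Minsk, Cairo, Delhi, Bogota, Lagos, Porto, Seoul, Tunis, Paris, Riga, Tokyo, Vilnius, Kyoto, Milan, Oslo, Sofia, Lima, Bern, Rabat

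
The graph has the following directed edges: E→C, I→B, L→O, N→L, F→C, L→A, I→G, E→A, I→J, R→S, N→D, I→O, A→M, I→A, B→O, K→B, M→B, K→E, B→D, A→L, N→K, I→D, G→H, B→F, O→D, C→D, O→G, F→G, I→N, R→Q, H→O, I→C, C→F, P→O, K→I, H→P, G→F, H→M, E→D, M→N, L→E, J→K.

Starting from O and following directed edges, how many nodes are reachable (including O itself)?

16

BFS from O visits: O, G, D, H, F, P, M, C, N, B, L, K, E, A, I, J
Reachable nodes: 16 of 19 total.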